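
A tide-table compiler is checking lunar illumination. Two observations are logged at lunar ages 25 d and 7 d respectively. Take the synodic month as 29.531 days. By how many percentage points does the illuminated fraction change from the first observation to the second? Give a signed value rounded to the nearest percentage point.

+24 pp

First observation: θ = 360°·25/29.531 = 304.8°, so f = 0.215.
Second observation: θ = 85.3°, f = 0.459.
Δf = 0.459 − 0.215 = +0.244, i.e. +24 pp.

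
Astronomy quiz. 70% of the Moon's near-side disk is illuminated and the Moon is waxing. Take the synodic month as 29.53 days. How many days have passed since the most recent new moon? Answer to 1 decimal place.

9.3 days

cos θ = 1 − 2f = -0.400, giving a principal value of 113.6°.
The Moon is waxing (0°–180°), so θ = 113.6° directly.
Age = 29.53 × 113.6°/360° ≈ 9.32 days.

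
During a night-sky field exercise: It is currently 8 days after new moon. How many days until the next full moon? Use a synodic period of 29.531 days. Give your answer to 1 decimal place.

6.8 days

Full moon occurs at elongation 180°, i.e. at age 29.531 × 180/360 = 14.765 d.
So 6.765 days remain (14.765 − 8).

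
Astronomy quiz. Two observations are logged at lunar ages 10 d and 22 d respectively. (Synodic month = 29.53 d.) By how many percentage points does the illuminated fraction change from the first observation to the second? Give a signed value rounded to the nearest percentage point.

First observation: θ = 360°·10/29.53 = 121.9°, so f = 0.764.
Second observation: θ = 268.2°, f = 0.516.
Δf = 0.516 − 0.764 = -0.249, i.e. -25 pp.

-25 pp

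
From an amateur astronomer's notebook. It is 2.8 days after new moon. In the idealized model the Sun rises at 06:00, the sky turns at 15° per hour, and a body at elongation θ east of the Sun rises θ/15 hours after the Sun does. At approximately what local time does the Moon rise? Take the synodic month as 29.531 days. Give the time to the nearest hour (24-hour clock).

08:00

Elongation θ = 360° × 2.8/29.531 ≈ 34.1°.
The Moon trails the Sun by θ/15 = 34.1/15 ≈ 2.28 hours.
06:00 + 2.28 h ≈ 08:17 → 08:00 to the nearest hour.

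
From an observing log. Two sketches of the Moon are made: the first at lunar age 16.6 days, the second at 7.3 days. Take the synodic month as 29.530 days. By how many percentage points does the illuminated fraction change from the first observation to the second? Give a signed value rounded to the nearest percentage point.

θ₁ = 360° × 16.6/29.530 = 202.4°, f₁ = (1 − cos θ₁)/2 = 0.962.
θ₂ = 360° × 7.3/29.530 = 89.0°, f₂ = (1 − cos θ₂)/2 = 0.491.
Change = f₂ − f₁ = -0.471 → -47 percentage points.

-47 percentage points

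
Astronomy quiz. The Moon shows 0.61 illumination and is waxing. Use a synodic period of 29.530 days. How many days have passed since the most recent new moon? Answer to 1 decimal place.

cos θ = 1 − 2f = -0.220, giving a principal value of 102.7°.
Waxing ⇒ before full, so θ = 102.7°.
Age = 29.530 × 102.7°/360° ≈ 8.42 days.

8.4 days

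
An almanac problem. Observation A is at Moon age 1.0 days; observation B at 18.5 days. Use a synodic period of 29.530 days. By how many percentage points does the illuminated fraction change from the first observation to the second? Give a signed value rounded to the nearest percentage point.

+84 percentage points

First observation: θ = 360°·1.0/29.530 = 12.2°, so f = 0.011.
Second observation: θ = 225.5°, f = 0.850.
Δf = 0.850 − 0.011 = +0.839, i.e. +84 pp.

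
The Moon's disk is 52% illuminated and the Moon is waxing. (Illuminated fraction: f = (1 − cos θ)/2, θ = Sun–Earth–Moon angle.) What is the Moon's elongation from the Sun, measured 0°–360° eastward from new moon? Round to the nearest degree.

92°

Invert f = (1 − cos θ)/2 to get cos θ = 1 − 2(0.52) = -0.040, hence θ₀ = arccos -0.040 = 92.3°.
The Moon is waxing (0°–180°), so θ = 92.3° directly.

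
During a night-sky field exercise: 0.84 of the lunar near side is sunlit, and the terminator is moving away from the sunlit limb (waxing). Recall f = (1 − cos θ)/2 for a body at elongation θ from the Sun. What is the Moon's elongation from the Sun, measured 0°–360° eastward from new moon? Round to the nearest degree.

cos θ = 1 − 2f = -0.680, giving a principal value of 132.8°.
Waxing ⇒ before full, so θ = 132.8°.

133°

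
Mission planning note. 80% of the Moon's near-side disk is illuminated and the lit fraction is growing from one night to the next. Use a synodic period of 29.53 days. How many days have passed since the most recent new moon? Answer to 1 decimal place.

From f = (1 − cos θ)/2: cos θ = 1 − 2×0.80 = -0.600; arccos → 126.9°.
Before full moon the principal value applies: θ = 126.9°.
Age = 29.53 × 126.9°/360° ≈ 10.41 days.

10.4 days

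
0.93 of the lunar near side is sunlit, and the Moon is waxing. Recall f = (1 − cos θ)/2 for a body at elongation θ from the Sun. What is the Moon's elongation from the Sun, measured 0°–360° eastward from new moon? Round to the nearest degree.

149°

cos θ = 1 − 2f = -0.860, giving a principal value of 149.3°.
Waxing ⇒ before full, so θ = 149.3°.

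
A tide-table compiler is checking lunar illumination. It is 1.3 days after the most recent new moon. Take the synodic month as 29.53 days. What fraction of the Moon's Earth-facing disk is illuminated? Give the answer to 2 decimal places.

Phase angle: θ = 360°·(1.3 d)/(29.53 d) = 15.8°.
cos 15.8° = 0.962, so f = (1 − 0.962)/2 = 0.019.

0.02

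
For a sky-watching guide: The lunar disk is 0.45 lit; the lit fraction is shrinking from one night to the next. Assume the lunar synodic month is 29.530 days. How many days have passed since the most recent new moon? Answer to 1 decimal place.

Invert f = (1 − cos θ)/2 to get cos θ = 1 − 2(0.45) = 0.100, hence θ₀ = arccos 0.100 = 84.3°.
Waning ⇒ past full, so θ = 360° − 84.3° = 275.7°.
Age = 29.530 × 275.7°/360° ≈ 22.62 days.

22.6 days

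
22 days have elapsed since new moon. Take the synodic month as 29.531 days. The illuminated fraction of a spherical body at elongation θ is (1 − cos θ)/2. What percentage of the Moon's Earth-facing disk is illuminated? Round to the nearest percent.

Elongation θ = 360° × 22/29.531 ≈ 268.2°.
Illuminated fraction = (1 − cos 268.2°)/2 = (1 − (-0.032))/2 ≈ 0.516, so 52%.

52%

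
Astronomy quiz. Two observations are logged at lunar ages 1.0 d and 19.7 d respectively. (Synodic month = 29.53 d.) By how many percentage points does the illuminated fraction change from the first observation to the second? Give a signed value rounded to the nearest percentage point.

+74 percentage points

θ₁ = 360° × 1.0/29.53 = 12.2°, f₁ = (1 − cos θ₁)/2 = 0.011.
θ₂ = 360° × 19.7/29.53 = 240.2°, f₂ = (1 − cos θ₂)/2 = 0.749.
Change = f₂ − f₁ = +0.737 → +74 percentage points.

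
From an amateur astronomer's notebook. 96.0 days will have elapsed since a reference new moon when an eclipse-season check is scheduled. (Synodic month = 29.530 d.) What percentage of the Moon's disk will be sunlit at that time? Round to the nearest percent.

Reduce mod P: 96.0 − 3×29.530 = 7.41 d into the current lunation.
Phase angle: θ = 360°·(7.41 d)/(29.530 d) = 90.3°.
cos 90.3° = (-0.006), so f = (1 − (-0.006))/2 = 0.503, so 50%.

50%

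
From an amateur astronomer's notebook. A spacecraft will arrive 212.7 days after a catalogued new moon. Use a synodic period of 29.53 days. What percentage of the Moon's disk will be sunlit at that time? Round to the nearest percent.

35%

212.7/29.53 = 7.203 lunations, so 7 complete cycles and 5.99 d into the next.
The Moon has covered 5.99/29.53 of its cycle, so θ ≈ 360° × 5.99/29.53 = 73.0°.
cos 73.0° = 0.292, so f = (1 − 0.292)/2 = 0.354, so 35%.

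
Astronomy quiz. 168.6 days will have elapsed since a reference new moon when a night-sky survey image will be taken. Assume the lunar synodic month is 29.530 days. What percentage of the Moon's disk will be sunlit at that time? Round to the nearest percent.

168.6 d spans 5 complete synodic months (5 × 29.530 = 147.65 d) plus 20.95 d.
Phase angle: θ = 360°·(20.95 d)/(29.530 d) = 255.4°.
Illuminated fraction = (1 − cos 255.4°)/2 = (1 − (-0.252))/2 ≈ 0.626, so 63%.

63%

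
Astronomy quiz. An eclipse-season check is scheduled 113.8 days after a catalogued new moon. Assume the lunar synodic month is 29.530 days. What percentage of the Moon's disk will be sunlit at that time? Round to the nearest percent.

20%

113.8 d spans 3 complete synodic months (3 × 29.530 = 88.59 d) plus 25.21 d.
Elongation θ = 360° × 25.21/29.530 ≈ 307.3°.
With cos θ = 0.606, the lit fraction is (1 − 0.606)/2 ≈ 0.197, so 20%.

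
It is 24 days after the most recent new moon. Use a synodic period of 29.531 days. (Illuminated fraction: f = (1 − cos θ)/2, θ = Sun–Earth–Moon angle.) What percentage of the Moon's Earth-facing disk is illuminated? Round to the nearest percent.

Elongation θ = 360° × 24/29.531 ≈ 292.6°.
Illuminated fraction = (1 − cos 292.6°)/2 = (1 − 0.384)/2 ≈ 0.308, so 31%.

31%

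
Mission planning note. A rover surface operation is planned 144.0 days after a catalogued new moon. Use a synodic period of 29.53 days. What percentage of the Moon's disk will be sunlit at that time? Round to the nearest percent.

144.0/29.53 = 4.876 lunations, so 4 complete cycles and 25.88 d into the next.
Phase angle: θ = 360°·(25.88 d)/(29.53 d) = 315.5°.
With cos θ = 0.713, the lit fraction is (1 − 0.713)/2 ≈ 0.143, so 14%.

14%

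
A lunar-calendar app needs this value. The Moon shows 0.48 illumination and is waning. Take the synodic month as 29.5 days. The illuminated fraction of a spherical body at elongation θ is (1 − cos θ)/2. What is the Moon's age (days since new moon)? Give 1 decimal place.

22.3 days

Invert f = (1 − cos θ)/2 to get cos θ = 1 − 2(0.48) = 0.040, hence θ₀ = arccos 0.040 = 87.7°.
Since the Moon is past full (waning), take the reflex angle: θ = 360° − 87.7° = 272.3°.
That fraction of the synodic month is 272.3/360 × 29.5 d ≈ 22.31 d.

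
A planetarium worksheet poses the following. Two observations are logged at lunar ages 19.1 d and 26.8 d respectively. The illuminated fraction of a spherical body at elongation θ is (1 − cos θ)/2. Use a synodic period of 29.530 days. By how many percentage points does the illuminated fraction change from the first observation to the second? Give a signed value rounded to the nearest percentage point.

First observation: θ = 360°·19.1/29.530 = 232.8°, so f = 0.802.
Second observation: θ = 326.7°, f = 0.082.
Δf = 0.082 − 0.802 = -0.720, i.e. -72 pp.

-72 pp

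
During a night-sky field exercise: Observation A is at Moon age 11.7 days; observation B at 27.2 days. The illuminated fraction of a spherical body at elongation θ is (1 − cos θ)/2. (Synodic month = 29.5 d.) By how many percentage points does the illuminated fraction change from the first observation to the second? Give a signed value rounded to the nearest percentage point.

-84 pp

First observation: θ = 360°·11.7/29.5 = 142.8°, so f = 0.898.
Second observation: θ = 331.9°, f = 0.059.
Δf = 0.059 − 0.898 = -0.839, i.e. -84 pp.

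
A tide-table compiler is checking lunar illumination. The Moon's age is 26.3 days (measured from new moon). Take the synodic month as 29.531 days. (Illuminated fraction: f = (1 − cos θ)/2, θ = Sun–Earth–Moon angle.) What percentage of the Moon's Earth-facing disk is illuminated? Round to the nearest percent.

The Moon has covered 26.3/29.531 of its cycle, so θ ≈ 360° × 26.3/29.531 = 320.6°.
cos 320.6° = 0.773, so f = (1 − 0.773)/2 = 0.114, so 11%.

11%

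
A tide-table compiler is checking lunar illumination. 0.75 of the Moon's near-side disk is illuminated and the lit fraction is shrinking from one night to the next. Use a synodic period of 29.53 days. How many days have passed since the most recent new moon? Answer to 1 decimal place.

cos θ = 1 − 2f = -0.500, giving a principal value of 120.0°.
Since the Moon is past full (waning), take the reflex angle: θ = 360° − 120.0° = 240.0°.
That fraction of the synodic month is 240.0/360 × 29.53 d ≈ 19.69 d.

19.7 days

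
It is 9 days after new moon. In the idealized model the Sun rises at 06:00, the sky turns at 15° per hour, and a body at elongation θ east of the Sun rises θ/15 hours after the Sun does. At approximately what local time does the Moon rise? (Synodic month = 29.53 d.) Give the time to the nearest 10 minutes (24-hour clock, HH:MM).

13:20

Elongation θ = 360° × 9/29.53 ≈ 109.7°.
At 15° of sky rotation per hour, 109.7° corresponds to a 7.31 h lag.
06:00 + 7.315 h ≈ 13:19 → 13:20 to the nearest ten minutes.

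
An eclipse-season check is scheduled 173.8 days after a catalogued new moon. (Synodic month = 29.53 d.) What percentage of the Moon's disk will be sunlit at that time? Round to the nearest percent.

173.8 d spans 5 complete synodic months (5 × 29.53 = 147.65 d) plus 26.15 d.
Phase angle: θ = 360°·(26.15 d)/(29.53 d) = 318.8°.
With cos θ = 0.752, the lit fraction is (1 − 0.752)/2 ≈ 0.124, so 12%.

12%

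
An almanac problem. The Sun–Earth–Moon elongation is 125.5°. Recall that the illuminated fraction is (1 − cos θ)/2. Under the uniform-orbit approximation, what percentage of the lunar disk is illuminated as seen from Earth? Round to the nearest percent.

Half-versine of 125.5°: (1 − (-0.581))/2 = 0.790, i.e. 79%.

79%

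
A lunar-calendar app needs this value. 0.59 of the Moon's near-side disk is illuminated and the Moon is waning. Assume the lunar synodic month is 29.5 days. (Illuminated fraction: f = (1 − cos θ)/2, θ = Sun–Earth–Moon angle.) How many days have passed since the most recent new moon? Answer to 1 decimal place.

21.3 days

Invert f = (1 − cos θ)/2 to get cos θ = 1 − 2(0.59) = -0.180, hence θ₀ = arccos -0.180 = 100.4°.
Since the Moon is past full (waning), take the reflex angle: θ = 360° − 100.4° = 259.6°.
That fraction of the synodic month is 259.6/360 × 29.5 d ≈ 21.28 d.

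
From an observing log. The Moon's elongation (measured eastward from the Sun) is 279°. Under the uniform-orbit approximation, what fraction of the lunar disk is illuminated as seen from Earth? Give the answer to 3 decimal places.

0.422

f = (1 − cos 279°)/2 = (1 − 0.156)/2 ≈ 0.422.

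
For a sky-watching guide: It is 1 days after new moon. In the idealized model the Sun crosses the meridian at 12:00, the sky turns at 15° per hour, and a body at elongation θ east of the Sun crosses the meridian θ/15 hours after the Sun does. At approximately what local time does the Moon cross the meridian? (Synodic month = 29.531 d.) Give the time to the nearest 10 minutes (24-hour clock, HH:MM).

Phase angle: θ = 360°·(1 d)/(29.531 d) = 12.2°.
At 15° of sky rotation per hour, 12.2° corresponds to a 0.81 h lag.
12:00 + 0.813 h ≈ 12:49 → 12:50 to the nearest ten minutes.

12:50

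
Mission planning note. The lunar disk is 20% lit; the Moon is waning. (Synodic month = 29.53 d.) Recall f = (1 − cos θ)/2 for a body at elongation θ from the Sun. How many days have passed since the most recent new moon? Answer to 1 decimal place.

From f = (1 − cos θ)/2: cos θ = 1 − 2×0.20 = 0.600; arccos → 53.1°.
Since the Moon is past full (waning), take the reflex angle: θ = 360° − 53.1° = 306.9°.
Age = 29.53 × 306.9°/360° ≈ 25.17 days.

25.2 days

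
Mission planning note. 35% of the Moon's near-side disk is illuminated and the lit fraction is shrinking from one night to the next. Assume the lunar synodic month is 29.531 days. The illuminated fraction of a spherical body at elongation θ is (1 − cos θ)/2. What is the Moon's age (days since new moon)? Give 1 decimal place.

cos θ = 1 − 2f = 0.300, giving a principal value of 72.5°.
A waning Moon lies in 180°–360°, so θ = 360° − 72.5° = 287.5°.
At 360°/29.531 d per day, 287.5° corresponds to 23.58 days.

23.6 days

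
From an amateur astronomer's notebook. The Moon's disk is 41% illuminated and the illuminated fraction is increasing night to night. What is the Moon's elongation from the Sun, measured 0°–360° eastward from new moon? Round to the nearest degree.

cos θ = 1 − 2f = 0.180, giving a principal value of 79.6°.
The Moon is waxing (0°–180°), so θ = 79.6° directly.

80°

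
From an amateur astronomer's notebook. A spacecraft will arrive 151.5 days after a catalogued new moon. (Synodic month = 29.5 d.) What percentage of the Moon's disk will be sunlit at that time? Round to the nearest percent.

17%

Reduce mod P: 151.5 − 5×29.5 = 4.00 d into the current lunation.
Phase angle: θ = 360°·(4.00 d)/(29.5 d) = 48.8°.
Illuminated fraction = (1 − cos 48.8°)/2 = (1 − 0.659)/2 ≈ 0.171, so 17%.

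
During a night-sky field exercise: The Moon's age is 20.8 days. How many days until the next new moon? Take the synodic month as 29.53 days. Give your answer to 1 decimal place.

The next new moon completes the synodic month: 29.53 − 20.8 = 8.730 days.

8.7 days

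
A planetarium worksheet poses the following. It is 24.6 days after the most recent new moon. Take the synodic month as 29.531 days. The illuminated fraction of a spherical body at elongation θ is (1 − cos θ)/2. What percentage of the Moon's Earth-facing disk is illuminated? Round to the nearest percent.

25%

The Moon has covered 24.6/29.531 of its cycle, so θ ≈ 360° × 24.6/29.531 = 299.9°.
Illuminated fraction = (1 − cos 299.9°)/2 = (1 − 0.498)/2 ≈ 0.251, so 25%.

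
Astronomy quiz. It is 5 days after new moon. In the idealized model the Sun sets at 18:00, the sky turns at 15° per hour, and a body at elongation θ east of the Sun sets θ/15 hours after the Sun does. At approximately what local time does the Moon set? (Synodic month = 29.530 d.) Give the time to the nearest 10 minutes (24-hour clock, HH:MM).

The Moon has covered 5/29.530 of its cycle, so θ ≈ 360° × 5/29.530 = 61.0°.
The Moon trails the Sun by θ/15 = 61.0/15 ≈ 4.06 hours.
18:00 + 4.064 h ≈ 22:04 → 22:00 to the nearest ten minutes.

22:00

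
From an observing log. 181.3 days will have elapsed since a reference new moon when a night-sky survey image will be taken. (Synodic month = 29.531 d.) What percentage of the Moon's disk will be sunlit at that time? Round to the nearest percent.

181.3 d spans 6 complete synodic months (6 × 29.531 = 177.19 d) plus 4.11 d.
The Moon has covered 4.11/29.531 of its cycle, so θ ≈ 360° × 4.11/29.531 = 50.2°.
Illuminated fraction = (1 − cos 50.2°)/2 = (1 − 0.641)/2 ≈ 0.180, so 18%.

18%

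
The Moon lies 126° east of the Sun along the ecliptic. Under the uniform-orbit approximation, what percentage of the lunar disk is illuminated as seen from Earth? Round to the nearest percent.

79%

f = (1 − cos 126°)/2 = (1 − (-0.588))/2 ≈ 0.794, i.e. 79%.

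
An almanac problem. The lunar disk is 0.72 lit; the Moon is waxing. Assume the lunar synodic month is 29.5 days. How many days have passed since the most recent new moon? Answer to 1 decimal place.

cos θ = 1 − 2f = -0.440, giving a principal value of 116.1°.
Waxing ⇒ before full, so θ = 116.1°.
Age = 29.5 × 116.1°/360° ≈ 9.51 days.

9.5 days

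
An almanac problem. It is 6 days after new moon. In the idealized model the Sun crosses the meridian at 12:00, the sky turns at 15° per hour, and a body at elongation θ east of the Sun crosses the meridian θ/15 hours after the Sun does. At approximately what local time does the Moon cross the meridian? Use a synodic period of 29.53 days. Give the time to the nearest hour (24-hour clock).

17:00

Phase angle: θ = 360°·(6 d)/(29.53 d) = 73.1°.
Delay after the Sun = 73.1° / (15°/h) ≈ 4.88 h.
12:00 + 4.88 h ≈ 16:53 → 17:00 to the nearest hour.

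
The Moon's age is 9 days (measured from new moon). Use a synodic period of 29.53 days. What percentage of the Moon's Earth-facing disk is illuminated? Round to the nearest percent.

Elongation θ = 360° × 9/29.53 ≈ 109.7°.
Illuminated fraction = (1 − cos 109.7°)/2 = (1 − (-0.337))/2 ≈ 0.669, so 67%.

67%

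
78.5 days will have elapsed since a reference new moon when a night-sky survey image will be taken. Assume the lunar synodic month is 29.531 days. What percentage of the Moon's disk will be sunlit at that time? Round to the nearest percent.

77%

78.5 d spans 2 complete synodic months (2 × 29.531 = 59.06 d) plus 19.44 d.
The Moon has covered 19.44/29.531 of its cycle, so θ ≈ 360° × 19.44/29.531 = 237.0°.
With cos θ = (-0.545), the lit fraction is (1 − (-0.545))/2 ≈ 0.773, so 77%.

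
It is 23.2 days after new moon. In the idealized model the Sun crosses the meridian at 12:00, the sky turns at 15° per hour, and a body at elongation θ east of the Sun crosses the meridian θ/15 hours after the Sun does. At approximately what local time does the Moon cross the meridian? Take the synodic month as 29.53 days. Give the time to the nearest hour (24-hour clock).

07:00

The Moon has covered 23.2/29.53 of its cycle, so θ ≈ 360° × 23.2/29.53 = 282.8°.
At 15° of sky rotation per hour, 282.8° corresponds to a 18.86 h lag.
12:00 + 18.86 h ≈ 06:51 → 07:00 to the nearest hour.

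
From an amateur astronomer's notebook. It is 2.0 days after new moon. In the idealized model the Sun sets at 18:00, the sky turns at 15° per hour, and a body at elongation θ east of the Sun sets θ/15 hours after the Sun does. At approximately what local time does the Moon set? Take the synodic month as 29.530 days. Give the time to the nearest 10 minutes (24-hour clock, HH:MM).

19:40

Phase angle: θ = 360°·(2.0 d)/(29.530 d) = 24.4°.
The Moon trails the Sun by θ/15 = 24.4/15 ≈ 1.63 hours.
18:00 + 1.625 h ≈ 19:38 → 19:40 to the nearest ten minutes.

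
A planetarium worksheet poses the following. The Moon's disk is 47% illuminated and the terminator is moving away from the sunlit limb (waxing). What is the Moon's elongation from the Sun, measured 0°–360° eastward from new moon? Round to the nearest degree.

87°

cos θ = 1 − 2f = 0.060, giving a principal value of 86.6°.
Before full moon the principal value applies: θ = 86.6°.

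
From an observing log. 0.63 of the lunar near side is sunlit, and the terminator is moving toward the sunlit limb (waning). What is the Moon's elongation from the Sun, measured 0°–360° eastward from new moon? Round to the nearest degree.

From f = (1 − cos θ)/2: cos θ = 1 − 2×0.63 = -0.260; arccos → 105.1°.
Waning ⇒ past full, so θ = 360° − 105.1° = 254.9°.

255°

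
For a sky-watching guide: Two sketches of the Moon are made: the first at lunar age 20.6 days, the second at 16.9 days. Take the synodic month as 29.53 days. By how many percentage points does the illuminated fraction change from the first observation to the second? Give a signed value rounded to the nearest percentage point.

+29 pp

First observation: θ = 360°·20.6/29.53 = 251.1°, so f = 0.662.
Second observation: θ = 206.0°, f = 0.949.
Δf = 0.949 − 0.662 = +0.288, i.e. +29 pp.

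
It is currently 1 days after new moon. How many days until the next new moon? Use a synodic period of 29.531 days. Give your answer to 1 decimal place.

One full lunation from the last new moon is 29.531 d; remaining = 29.531 − 1 = 28.531 d.

28.5 days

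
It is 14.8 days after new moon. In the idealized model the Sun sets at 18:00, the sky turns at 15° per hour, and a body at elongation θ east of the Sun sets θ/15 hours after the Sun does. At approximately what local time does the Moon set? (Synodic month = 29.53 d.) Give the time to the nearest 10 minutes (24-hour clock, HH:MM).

The Moon has covered 14.8/29.53 of its cycle, so θ ≈ 360° × 14.8/29.53 = 180.4°.
Delay after the Sun = 180.4° / (15°/h) ≈ 12.03 h.
18:00 + 12.028 h ≈ 06:02 → 06:00 to the nearest ten minutes.

06:00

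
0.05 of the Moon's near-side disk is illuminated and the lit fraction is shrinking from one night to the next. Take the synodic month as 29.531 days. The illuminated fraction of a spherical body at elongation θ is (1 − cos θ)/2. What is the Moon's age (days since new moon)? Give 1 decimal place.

27.4 days

cos θ = 1 − 2f = 0.900, giving a principal value of 25.8°.
Waning ⇒ past full, so θ = 360° − 25.8° = 334.2°.
At 360°/29.531 d per day, 334.2° corresponds to 27.41 days.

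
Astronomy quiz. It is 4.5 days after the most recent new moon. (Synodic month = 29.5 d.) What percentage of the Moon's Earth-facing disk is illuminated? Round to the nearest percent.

Elongation θ = 360° × 4.5/29.5 ≈ 54.9°.
With cos θ = 0.575, the lit fraction is (1 − 0.575)/2 ≈ 0.213, so 21%.

21%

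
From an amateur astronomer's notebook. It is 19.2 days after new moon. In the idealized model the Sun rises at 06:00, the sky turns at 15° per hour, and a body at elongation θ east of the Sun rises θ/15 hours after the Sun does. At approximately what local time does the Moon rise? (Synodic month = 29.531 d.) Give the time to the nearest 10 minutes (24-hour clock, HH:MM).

21:40

The Moon has covered 19.2/29.531 of its cycle, so θ ≈ 360° × 19.2/29.531 = 234.1°.
Delay after the Sun = 234.1° / (15°/h) ≈ 15.60 h.
06:00 + 15.604 h ≈ 21:36 → 21:40 to the nearest ten minutes.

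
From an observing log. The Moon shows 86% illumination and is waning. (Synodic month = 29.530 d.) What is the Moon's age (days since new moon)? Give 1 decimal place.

From f = (1 − cos θ)/2: cos θ = 1 − 2×0.86 = -0.720; arccos → 136.1°.
Since the Moon is past full (waning), take the reflex angle: θ = 360° − 136.1° = 223.9°.
At 360°/29.530 d per day, 223.9° corresponds to 18.37 days.

18.4 days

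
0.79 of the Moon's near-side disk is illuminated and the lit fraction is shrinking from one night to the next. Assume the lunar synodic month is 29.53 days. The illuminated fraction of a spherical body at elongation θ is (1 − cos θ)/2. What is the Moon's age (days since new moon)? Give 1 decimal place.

19.2 days

cos θ = 1 − 2f = -0.580, giving a principal value of 125.5°.
A waning Moon lies in 180°–360°, so θ = 360° − 125.5° = 234.5°.
At 360°/29.53 d per day, 234.5° corresponds to 19.24 days.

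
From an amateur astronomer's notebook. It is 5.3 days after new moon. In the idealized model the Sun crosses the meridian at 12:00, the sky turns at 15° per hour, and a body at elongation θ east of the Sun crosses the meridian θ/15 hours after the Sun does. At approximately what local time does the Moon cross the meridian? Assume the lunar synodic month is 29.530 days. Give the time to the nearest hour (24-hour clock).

The Moon has covered 5.3/29.530 of its cycle, so θ ≈ 360° × 5.3/29.530 = 64.6°.
The Moon trails the Sun by θ/15 = 64.6/15 ≈ 4.31 hours.
12:00 + 4.31 h ≈ 16:18 → 16:00 to the nearest hour.

16:00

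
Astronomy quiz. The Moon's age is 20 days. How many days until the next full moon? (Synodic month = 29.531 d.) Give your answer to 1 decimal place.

24.3 days

Full moon occurs at elongation 180°, i.e. at age 29.531 × 180/360 = 14.765 d.
Already past this cycle's full moon; the next is at 14.765 + 29.531 = 44.296 d, so 44.296 − 20 = 24.296 days.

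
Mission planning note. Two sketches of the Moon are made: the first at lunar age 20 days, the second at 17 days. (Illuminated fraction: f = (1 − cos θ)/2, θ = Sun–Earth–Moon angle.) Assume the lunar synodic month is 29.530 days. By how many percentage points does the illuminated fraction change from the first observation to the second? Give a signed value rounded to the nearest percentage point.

First observation: θ = 360°·20/29.530 = 243.8°, so f = 0.721.
Second observation: θ = 207.2°, f = 0.945.
Δf = 0.945 − 0.721 = +0.224, i.e. +22 pp.

+22 pp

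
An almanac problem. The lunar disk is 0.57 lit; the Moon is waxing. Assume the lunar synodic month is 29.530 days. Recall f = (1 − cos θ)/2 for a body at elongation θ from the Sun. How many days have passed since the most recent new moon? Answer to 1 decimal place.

cos θ = 1 − 2f = -0.140, giving a principal value of 98.0°.
Before full moon the principal value applies: θ = 98.0°.
Age = 29.530 × 98.0°/360° ≈ 8.04 days.

8.0 days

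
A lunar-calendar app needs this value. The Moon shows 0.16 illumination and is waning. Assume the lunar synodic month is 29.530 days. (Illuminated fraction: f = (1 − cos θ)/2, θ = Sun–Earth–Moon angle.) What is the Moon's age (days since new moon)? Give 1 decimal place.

Invert f = (1 − cos θ)/2 to get cos θ = 1 − 2(0.16) = 0.680, hence θ₀ = arccos 0.680 = 47.2°.
A waning Moon lies in 180°–360°, so θ = 360° − 47.2° = 312.8°.
At 360°/29.530 d per day, 312.8° corresponds to 25.66 days.

25.7 days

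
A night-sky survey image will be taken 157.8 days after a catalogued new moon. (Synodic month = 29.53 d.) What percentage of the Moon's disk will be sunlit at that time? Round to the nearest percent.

157.8 d spans 5 complete synodic months (5 × 29.53 = 147.65 d) plus 10.15 d.
The Moon has covered 10.15/29.53 of its cycle, so θ ≈ 360° × 10.15/29.53 = 123.7°.
With cos θ = (-0.555), the lit fraction is (1 − (-0.555))/2 ≈ 0.778, so 78%.

78%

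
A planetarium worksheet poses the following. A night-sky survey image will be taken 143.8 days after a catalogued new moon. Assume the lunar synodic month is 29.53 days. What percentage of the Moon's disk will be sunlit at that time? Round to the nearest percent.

143.8 d spans 4 complete synodic months (4 × 29.53 = 118.12 d) plus 25.68 d.
Elongation θ = 360° × 25.68/29.53 ≈ 313.1°.
cos 313.1° = 0.683, so f = (1 − 0.683)/2 = 0.159, so 16%.

16%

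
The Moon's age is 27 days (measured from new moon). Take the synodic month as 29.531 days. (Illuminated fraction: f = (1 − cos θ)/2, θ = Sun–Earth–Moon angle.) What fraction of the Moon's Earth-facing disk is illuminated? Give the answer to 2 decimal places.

0.07

The Moon has covered 27/29.531 of its cycle, so θ ≈ 360° × 27/29.531 = 329.1°.
With cos θ = 0.858, the lit fraction is (1 − 0.858)/2 ≈ 0.071.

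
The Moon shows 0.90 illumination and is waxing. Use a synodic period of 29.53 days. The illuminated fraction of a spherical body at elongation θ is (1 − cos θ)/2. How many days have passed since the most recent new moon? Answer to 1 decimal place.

Invert f = (1 − cos θ)/2 to get cos θ = 1 − 2(0.90) = -0.800, hence θ₀ = arccos -0.800 = 143.1°.
Before full moon the principal value applies: θ = 143.1°.
At 360°/29.53 d per day, 143.1° corresponds to 11.74 days.

11.7 days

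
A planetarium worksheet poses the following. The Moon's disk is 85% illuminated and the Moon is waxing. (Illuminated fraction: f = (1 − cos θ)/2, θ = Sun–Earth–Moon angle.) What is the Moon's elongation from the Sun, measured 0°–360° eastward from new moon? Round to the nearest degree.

From f = (1 − cos θ)/2: cos θ = 1 − 2×0.85 = -0.700; arccos → 134.4°.
Before full moon the principal value applies: θ = 134.4°.

134°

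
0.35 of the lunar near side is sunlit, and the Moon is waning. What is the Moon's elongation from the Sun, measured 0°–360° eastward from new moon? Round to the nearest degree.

287°

Invert f = (1 − cos θ)/2 to get cos θ = 1 − 2(0.35) = 0.300, hence θ₀ = arccos 0.300 = 72.5°.
Waning ⇒ past full, so θ = 360° − 72.5° = 287.5°.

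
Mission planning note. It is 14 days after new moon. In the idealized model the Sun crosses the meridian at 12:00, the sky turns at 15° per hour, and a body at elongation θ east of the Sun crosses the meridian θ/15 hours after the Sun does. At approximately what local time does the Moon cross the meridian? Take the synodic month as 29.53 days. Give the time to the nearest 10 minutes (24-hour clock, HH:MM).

23:20

The Moon has covered 14/29.53 of its cycle, so θ ≈ 360° × 14/29.53 = 170.7°.
Delay after the Sun = 170.7° / (15°/h) ≈ 11.38 h.
12:00 + 11.378 h ≈ 23:23 → 23:20 to the nearest ten minutes.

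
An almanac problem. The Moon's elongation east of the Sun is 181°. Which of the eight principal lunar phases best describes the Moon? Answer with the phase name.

full moon

The full moon sector spans roughly 158°–202°; 181° falls inside it.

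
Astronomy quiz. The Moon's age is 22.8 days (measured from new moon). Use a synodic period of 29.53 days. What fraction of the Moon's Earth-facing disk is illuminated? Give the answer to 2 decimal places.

Phase angle: θ = 360°·(22.8 d)/(29.53 d) = 278.0°.
With cos θ = 0.138, the lit fraction is (1 − 0.138)/2 ≈ 0.431.

0.43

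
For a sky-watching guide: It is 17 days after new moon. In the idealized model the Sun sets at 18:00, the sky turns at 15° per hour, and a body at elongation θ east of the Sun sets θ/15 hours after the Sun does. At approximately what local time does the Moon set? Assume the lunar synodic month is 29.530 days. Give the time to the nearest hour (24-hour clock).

Elongation θ = 360° × 17/29.530 ≈ 207.2°.
Delay after the Sun = 207.2° / (15°/h) ≈ 13.82 h.
18:00 + 13.82 h ≈ 07:49 → 08:00 to the nearest hour.

08:00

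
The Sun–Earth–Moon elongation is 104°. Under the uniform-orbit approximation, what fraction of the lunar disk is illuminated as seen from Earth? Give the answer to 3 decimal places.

0.621

Half-versine of 104°: (1 − (-0.242))/2 = 0.621.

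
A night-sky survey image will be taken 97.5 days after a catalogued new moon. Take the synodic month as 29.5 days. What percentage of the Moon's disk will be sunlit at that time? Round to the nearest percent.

97.5/29.5 = 3.305 lunations, so 3 complete cycles and 9.00 d into the next.
Elongation θ = 360° × 9.00/29.5 ≈ 109.8°.
Illuminated fraction = (1 − cos 109.8°)/2 = (1 − (-0.339))/2 ≈ 0.670, so 67%.

67%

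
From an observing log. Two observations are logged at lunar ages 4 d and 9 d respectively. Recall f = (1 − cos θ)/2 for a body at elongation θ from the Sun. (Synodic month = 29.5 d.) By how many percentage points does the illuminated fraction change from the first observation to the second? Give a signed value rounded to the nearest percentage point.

θ₁ = 360° × 4/29.5 = 48.8°, f₁ = (1 − cos θ₁)/2 = 0.171.
θ₂ = 360° × 9/29.5 = 109.8°, f₂ = (1 − cos θ₂)/2 = 0.670.
Change = f₂ − f₁ = +0.499 → +50 percentage points.

+50 percentage points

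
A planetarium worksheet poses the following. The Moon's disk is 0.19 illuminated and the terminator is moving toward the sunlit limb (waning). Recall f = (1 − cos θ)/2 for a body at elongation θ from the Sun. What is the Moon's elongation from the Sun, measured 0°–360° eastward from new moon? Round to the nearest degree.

Invert f = (1 − cos θ)/2 to get cos θ = 1 − 2(0.19) = 0.620, hence θ₀ = arccos 0.620 = 51.7°.
Since the Moon is past full (waning), take the reflex angle: θ = 360° − 51.7° = 308.3°.

308°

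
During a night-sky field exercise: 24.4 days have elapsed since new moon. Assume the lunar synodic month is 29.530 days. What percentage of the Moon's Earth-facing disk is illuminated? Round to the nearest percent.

27%

The Moon has covered 24.4/29.530 of its cycle, so θ ≈ 360° × 24.4/29.530 = 297.5°.
With cos θ = 0.461, the lit fraction is (1 − 0.461)/2 ≈ 0.269, so 27%.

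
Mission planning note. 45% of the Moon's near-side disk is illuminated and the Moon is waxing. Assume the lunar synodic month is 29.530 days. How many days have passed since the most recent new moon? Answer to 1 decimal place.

6.9 days

Invert f = (1 − cos θ)/2 to get cos θ = 1 − 2(0.45) = 0.100, hence θ₀ = arccos 0.100 = 84.3°.
The Moon is waxing (0°–180°), so θ = 84.3° directly.
At 360°/29.530 d per day, 84.3° corresponds to 6.91 days.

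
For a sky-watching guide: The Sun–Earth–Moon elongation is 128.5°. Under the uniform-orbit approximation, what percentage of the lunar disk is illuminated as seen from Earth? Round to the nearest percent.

81%

cos 128.5° = (-0.623), so f = (1 − (-0.623))/2 = 0.811, i.e. 81%.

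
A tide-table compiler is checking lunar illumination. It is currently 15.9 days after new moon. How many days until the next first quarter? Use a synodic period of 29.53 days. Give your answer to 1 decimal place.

21.0 days

First quarter occurs at elongation 90°, i.e. at age 29.53 × 90/360 = 7.383 d.
This lunation's first quarter (7.383 d) has passed, so add one period: 36.913 − 15.9 = 21.013 days.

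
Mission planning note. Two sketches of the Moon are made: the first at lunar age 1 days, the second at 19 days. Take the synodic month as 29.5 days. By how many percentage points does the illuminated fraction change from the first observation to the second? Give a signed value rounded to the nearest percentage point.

+80 pp

First observation: θ = 360°·1/29.5 = 12.2°, so f = 0.011.
Second observation: θ = 231.9°, f = 0.809.
Δf = 0.809 − 0.011 = +0.797, i.e. +80 pp.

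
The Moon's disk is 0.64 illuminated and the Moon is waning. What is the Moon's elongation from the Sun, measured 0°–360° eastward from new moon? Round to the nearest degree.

From f = (1 − cos θ)/2: cos θ = 1 − 2×0.64 = -0.280; arccos → 106.3°.
Waning ⇒ past full, so θ = 360° − 106.3° = 253.7°.

254°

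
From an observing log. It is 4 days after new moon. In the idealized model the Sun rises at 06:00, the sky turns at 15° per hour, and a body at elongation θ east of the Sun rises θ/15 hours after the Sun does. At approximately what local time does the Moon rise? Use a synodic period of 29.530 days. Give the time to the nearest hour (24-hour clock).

The Moon has covered 4/29.530 of its cycle, so θ ≈ 360° × 4/29.530 = 48.8°.
The Moon trails the Sun by θ/15 = 48.8/15 ≈ 3.25 hours.
06:00 + 3.25 h ≈ 09:15 → 09:00 to the nearest hour.

09:00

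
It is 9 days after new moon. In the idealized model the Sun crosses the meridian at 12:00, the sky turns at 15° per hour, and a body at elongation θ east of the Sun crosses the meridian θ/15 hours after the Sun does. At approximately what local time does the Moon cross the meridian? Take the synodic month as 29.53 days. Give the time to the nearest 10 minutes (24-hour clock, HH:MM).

19:20

Elongation θ = 360° × 9/29.53 ≈ 109.7°.
The Moon trails the Sun by θ/15 = 109.7/15 ≈ 7.31 hours.
12:00 + 7.315 h ≈ 19:19 → 19:20 to the nearest ten minutes.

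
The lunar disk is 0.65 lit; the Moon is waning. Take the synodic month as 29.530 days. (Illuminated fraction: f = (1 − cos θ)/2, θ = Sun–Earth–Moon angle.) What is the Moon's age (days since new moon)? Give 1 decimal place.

20.7 days

Invert f = (1 − cos θ)/2 to get cos θ = 1 − 2(0.65) = -0.300, hence θ₀ = arccos -0.300 = 107.5°.
Waning ⇒ past full, so θ = 360° − 107.5° = 252.5°.
Age = 29.530 × 252.5°/360° ≈ 20.72 days.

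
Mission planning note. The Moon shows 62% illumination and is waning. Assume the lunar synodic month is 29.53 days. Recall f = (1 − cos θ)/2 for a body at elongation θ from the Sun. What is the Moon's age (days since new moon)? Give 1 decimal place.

Invert f = (1 − cos θ)/2 to get cos θ = 1 − 2(0.62) = -0.240, hence θ₀ = arccos -0.240 = 103.9°.
A waning Moon lies in 180°–360°, so θ = 360° − 103.9° = 256.1°.
Age = 29.53 × 256.1°/360° ≈ 21.01 days.

21.0 days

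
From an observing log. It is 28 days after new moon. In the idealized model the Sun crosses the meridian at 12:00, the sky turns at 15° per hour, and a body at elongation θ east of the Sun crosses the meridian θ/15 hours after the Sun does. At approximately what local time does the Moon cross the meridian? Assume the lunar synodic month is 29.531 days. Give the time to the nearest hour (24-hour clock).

11:00

Elongation θ = 360° × 28/29.531 ≈ 341.3°.
The Moon trails the Sun by θ/15 = 341.3/15 ≈ 22.76 hours.
12:00 + 22.76 h ≈ 10:45 → 11:00 to the nearest hour.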